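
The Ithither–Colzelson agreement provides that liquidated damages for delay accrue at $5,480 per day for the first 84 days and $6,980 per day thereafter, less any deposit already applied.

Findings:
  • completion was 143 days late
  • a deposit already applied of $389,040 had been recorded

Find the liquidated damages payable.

$483,100

First 84 days: 84 × $5,480 = $460,320
Remaining days: (143 − 84) × $6,980 = $411,820
Accrued per-day damages: $460,320 + $411,820 = $872,140
Less deposit already applied: $872,140 − $389,040 = $483,100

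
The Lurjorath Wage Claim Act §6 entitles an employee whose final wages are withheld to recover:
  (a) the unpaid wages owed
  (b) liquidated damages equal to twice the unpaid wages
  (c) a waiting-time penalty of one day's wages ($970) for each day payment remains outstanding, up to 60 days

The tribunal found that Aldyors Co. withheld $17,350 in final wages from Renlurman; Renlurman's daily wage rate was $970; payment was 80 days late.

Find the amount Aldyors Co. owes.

$110,250

Doubled: 2 × $17,350 = $34,700
Penalty days: min(80, 60) = 60
Waiting-time penalty: 60 × $970 = $58,200
Total award: $17,350 + $34,700 + $58,200 = $110,250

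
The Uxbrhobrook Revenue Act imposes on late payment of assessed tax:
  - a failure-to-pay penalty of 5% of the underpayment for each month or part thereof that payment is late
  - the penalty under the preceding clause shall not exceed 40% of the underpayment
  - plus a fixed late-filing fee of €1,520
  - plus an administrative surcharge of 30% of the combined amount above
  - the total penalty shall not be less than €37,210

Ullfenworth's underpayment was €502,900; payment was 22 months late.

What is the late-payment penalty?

Accrued rate: 5% × 22 = 110%, capped at 40% → 40%
Failure-to-pay penalty: 40% of €502,900 = €201,160
Penalty before surcharge: €201,160 + €1,520 = €202,680
Administrative surcharge: 30% of €202,680 = €60,804
Total penalty: €202,680 + €60,804 = €263,484
Minimum €37,210: €263,484 meets the minimum, no increase.

Penalty: €263,484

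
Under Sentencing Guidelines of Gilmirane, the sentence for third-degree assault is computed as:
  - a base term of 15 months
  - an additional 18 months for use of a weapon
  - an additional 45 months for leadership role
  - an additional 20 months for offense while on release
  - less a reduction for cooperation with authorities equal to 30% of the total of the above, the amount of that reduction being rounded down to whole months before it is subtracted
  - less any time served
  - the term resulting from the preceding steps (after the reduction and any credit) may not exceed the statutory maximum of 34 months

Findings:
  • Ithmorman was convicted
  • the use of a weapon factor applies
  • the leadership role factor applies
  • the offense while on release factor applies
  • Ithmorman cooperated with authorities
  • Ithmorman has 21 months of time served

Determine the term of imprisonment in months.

34 months

Use of a weapon enhancement: +18 months
Leadership role enhancement: +45 months
Offense while on release enhancement: +20 months
Adjusted term: 15 months + 18 months + 45 months + 20 months = 98 months
Cooperation with authorities reduction: 30% of 98 months = 29 months (rounded down)
After reduction: 98 − 29 = 69 months
Less time served: 69 months − 21 months = 48 months
Cap at 34 months: 48 months exceeds the cap → 34 months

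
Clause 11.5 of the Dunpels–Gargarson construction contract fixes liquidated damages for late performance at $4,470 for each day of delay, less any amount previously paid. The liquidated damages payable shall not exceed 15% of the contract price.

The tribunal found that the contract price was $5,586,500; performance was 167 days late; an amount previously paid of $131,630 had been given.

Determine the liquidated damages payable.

$614,860

Per-day damages: 167 × $4,470 = $746,490
Less amount previously paid: $746,490 − $131,630 = $614,860
Cap: 15% of $5,586,500 = $837,975
Cap at $837,975: $614,860 is within the cap, no reduction.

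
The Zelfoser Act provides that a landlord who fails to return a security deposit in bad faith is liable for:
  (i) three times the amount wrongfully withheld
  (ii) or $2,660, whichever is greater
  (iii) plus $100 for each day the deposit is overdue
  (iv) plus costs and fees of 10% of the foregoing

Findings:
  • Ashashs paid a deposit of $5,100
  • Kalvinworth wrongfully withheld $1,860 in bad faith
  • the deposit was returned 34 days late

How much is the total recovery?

Trebled: 3 × $1,860 = $5,580
Minimum $2,660: $5,580 meets the minimum, no increase.
Late-return penalty: 34 × $100 = $3,400
Damages plus late penalty: $5,580 + $3,400 = $8,980
Costs and fees: 10% of $8,980 = $898
Total recovery: $8,980 + $898 = $9,878

$9,878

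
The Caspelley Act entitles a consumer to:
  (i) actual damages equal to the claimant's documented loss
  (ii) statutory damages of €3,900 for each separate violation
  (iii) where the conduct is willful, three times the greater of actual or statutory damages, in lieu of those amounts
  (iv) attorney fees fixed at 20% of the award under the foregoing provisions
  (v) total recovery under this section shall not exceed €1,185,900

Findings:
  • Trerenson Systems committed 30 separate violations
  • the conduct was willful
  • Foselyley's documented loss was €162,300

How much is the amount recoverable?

Statutory damages: 30 × €3,900 = €117,000
Greater of actual damages (€162,300) or statutory damages (€117,000): €162,300
Trebled: 3 × €162,300 = €486,900
Attorney fees: 20% of €486,900 = €97,380
Total before cap: €486,900 + €97,380 = €584,280
Cap at €1,185,900: €584,280 is within the cap, no reduction.

€584,280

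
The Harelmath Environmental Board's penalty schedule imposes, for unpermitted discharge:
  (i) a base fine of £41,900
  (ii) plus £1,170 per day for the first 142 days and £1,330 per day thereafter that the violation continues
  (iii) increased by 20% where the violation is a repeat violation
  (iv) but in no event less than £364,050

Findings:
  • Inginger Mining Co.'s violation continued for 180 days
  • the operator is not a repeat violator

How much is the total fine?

First 142 days: 142 × £1,170 = £166,140
Remaining days: (180 − 142) × £1,330 = £50,540
Per-day component: £166,140 + £50,540 = £216,680
Base plus per-day: £41,900 + £216,680 = £258,580
The operator is not a repeat violator: no 20% increase.
Minimum £364,050: £258,580 is below the minimum → £364,050

£364,050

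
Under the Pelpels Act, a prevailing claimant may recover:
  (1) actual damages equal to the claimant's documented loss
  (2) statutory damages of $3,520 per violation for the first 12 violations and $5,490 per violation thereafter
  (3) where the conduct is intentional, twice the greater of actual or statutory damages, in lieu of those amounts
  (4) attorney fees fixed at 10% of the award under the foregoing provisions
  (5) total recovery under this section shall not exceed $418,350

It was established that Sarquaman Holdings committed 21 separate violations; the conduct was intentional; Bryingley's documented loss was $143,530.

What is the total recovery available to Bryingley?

$315,766

First 12 violations: 12 × $3,520 = $42,240
Remaining violations: (21 − 12) × $5,490 = $49,410
Statutory damages: $42,240 + $49,410 = $91,650
Greater of actual damages ($143,530) or statutory damages ($91,650): $143,530
Doubled: 2 × $143,530 = $287,060
Attorney fees: 10% of $287,060 = $28,706
Total before cap: $287,060 + $28,706 = $315,766
Cap at $418,350: $315,766 is within the cap, no reduction.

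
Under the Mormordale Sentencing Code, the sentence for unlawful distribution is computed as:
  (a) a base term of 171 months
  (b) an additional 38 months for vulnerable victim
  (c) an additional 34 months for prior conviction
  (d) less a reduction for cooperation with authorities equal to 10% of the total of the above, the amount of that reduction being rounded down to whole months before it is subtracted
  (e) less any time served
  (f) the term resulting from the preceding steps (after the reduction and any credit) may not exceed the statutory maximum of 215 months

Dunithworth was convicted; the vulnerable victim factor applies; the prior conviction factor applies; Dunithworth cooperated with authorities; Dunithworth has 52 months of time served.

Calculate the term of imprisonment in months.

Sentence: 167 months

Vulnerable victim enhancement: +38 months
Prior conviction enhancement: +34 months
Adjusted term: 171 months + 38 months + 34 months = 243 months
Cooperation with authorities reduction: 10% of 243 months = 24 months (rounded down)
After reduction: 243 − 24 = 219 months
Less time served: 219 months − 52 months = 167 months
Cap at 215 months: 167 months is within the cap, no reduction.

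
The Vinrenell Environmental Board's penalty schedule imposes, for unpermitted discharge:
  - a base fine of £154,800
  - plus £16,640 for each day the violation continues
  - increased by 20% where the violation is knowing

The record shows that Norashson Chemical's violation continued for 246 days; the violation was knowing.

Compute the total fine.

£5,097,888

Per-day component: 246 × £16,640 = £4,093,440
Base plus per-day: £154,800 + £4,093,440 = £4,248,240
Enhancement: 20% of £4,248,240 = £849,648
Enhanced fine: £4,248,240 + £849,648 = £5,097,888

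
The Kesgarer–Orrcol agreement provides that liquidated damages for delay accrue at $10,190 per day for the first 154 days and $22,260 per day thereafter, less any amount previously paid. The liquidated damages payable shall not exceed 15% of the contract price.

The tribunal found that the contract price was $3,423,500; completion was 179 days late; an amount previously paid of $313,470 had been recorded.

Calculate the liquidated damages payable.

First 154 days: 154 × $10,190 = $1,569,260
Remaining days: (179 − 154) × $22,260 = $556,500
Accrued per-day damages: $1,569,260 + $556,500 = $2,125,760
Less amount previously paid: $2,125,760 − $313,470 = $1,812,290
Cap: 15% of $3,423,500 = $513,525
Cap at $513,525: $1,812,290 exceeds the cap → $513,525

Liquidated damages: $513,525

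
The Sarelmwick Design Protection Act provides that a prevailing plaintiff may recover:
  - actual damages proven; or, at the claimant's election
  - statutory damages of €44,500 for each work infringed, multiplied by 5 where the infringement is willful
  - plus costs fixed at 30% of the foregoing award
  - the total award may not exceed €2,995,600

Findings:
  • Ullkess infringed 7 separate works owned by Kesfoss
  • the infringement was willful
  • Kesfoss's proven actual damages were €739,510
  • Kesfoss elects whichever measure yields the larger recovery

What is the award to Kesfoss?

Award: €2,024,750

Statutory damages: 7 × €44,500 = €311,500
Multiplied by 5: 5 × €311,500 = €1,557,500
Greater of actual damages (€739,510) or enhanced statutory damages (€1,557,500): €1,557,500
Costs: 30% of €1,557,500 = €467,250
Award plus costs: €1,557,500 + €467,250 = €2,024,750
Cap at €2,995,600: €2,024,750 is within the cap, no reduction.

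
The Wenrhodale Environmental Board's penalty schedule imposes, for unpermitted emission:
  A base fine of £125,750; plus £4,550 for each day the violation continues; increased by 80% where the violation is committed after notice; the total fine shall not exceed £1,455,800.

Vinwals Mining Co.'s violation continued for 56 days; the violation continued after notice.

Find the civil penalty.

£684,990

Per-day component: 56 × £4,550 = £254,800
Base plus per-day: £125,750 + £254,800 = £380,550
Enhancement: 80% of £380,550 = £304,440
Enhanced fine: £380,550 + £304,440 = £684,990
Cap at £1,455,800: £684,990 is within the cap, no reduction.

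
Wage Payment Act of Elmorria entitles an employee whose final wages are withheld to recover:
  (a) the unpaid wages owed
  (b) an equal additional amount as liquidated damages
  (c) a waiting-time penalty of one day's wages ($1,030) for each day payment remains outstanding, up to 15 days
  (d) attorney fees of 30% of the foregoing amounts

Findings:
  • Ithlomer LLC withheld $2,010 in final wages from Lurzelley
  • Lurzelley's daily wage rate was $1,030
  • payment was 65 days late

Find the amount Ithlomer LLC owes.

$25,311

Liquidated damages (equal amount): $2,010
Penalty days: min(65, 15) = 15
Waiting-time penalty: 15 × $1,030 = $15,450
Subtotal: $2,010 + $2,010 + $15,450 = $19,470
Attorney fees: 30% of $19,470 = $5,841
Total award: $19,470 + $5,841 = $25,311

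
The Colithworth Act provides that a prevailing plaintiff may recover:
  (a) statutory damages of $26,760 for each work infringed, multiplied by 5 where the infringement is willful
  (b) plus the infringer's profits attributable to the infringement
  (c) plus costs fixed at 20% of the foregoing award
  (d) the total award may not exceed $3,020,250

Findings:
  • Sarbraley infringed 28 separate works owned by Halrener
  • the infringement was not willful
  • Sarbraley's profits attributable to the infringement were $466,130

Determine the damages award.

$1,458,492

Statutory damages: 28 × $26,760 = $749,280
Infringement not willful: no ×5 enhancement.
Combined award: $749,280 + $466,130 = $1,215,410
Costs: 20% of $1,215,410 = $243,082
Award plus costs: $1,215,410 + $243,082 = $1,458,492
Cap at $3,020,250: $1,458,492 is within the cap, no reduction.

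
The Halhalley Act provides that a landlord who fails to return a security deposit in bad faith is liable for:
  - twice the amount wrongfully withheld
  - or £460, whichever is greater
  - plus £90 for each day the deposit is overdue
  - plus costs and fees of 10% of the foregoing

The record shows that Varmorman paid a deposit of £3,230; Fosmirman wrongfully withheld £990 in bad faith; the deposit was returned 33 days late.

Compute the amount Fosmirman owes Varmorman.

£5,445

Doubled: 2 × £990 = £1,980
Minimum £460: £1,980 meets the minimum, no increase.
Late-return penalty: 33 × £90 = £2,970
Damages plus late penalty: £1,980 + £2,970 = £4,950
Costs and fees: 10% of £4,950 = £495
Total recovery: £4,950 + £495 = £5,445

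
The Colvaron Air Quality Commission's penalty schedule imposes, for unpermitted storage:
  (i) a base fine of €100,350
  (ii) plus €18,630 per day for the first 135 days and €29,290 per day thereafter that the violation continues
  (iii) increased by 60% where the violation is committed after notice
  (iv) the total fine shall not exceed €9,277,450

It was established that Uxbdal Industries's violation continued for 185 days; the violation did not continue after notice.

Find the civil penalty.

First 135 days: 135 × €18,630 = €2,515,050
Remaining days: (185 − 135) × €29,290 = €1,464,500
Per-day component: €2,515,050 + €1,464,500 = €3,979,550
Base plus per-day: €100,350 + €3,979,550 = €4,079,900
The violation did not continue after notice: no 60% increase.
Cap at €9,277,450: €4,079,900 is within the cap, no reduction.

€4,079,900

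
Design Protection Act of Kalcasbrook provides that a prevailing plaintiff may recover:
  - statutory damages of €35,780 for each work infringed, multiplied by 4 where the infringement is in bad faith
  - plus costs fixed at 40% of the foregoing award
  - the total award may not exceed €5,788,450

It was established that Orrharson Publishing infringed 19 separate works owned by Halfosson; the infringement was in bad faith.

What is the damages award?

Statutory damages: 19 × €35,780 = €679,820
Multiplied by 4: 4 × €679,820 = €2,719,280
Costs: 40% of €2,719,280 = €1,087,712
Award plus costs: €2,719,280 + €1,087,712 = €3,806,992
Cap at €5,788,450: €3,806,992 is within the cap, no reduction.

€3,806,992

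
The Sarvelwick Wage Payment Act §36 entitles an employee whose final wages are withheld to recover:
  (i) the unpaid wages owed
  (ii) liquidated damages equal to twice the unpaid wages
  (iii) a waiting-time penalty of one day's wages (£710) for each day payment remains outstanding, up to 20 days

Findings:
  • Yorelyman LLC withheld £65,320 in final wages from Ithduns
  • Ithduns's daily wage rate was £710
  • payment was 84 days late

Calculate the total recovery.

Doubled: 2 × £65,320 = £130,640
Penalty days: min(84, 20) = 20
Waiting-time penalty: 20 × £710 = £14,200
Total award: £65,320 + £130,640 + £14,200 = £210,160

Total award: £210,160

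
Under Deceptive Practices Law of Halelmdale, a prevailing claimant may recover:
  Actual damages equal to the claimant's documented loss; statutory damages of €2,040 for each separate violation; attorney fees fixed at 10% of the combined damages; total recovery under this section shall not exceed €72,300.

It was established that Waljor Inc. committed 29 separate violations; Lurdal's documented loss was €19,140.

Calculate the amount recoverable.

€72,300

Statutory damages: 29 × €2,040 = €59,160
Combined damages: €19,140 + €59,160 = €78,300
Attorney fees: 10% of €78,300 = €7,830
Total before cap: €78,300 + €7,830 = €86,130
Cap at €72,300: €86,130 exceeds the cap → €72,300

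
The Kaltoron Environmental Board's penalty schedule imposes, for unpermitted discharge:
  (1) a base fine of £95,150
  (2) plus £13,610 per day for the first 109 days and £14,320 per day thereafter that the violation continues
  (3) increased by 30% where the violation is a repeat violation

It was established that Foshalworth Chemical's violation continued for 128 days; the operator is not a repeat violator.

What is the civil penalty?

£1,850,720

First 109 days: 109 × £13,610 = £1,483,490
Remaining days: (128 − 109) × £14,320 = £272,080
Per-day component: £1,483,490 + £272,080 = £1,755,570
Base plus per-day: £95,150 + £1,755,570 = £1,850,720
The operator is not a repeat violator: no 30% increase.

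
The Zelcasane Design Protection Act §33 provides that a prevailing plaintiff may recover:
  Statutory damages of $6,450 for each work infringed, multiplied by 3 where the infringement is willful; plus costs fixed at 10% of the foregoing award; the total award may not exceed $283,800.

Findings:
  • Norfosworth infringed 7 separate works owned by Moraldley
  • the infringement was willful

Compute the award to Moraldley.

Statutory damages: 7 × $6,450 = $45,150
Trebled: 3 × $45,150 = $135,450
Costs: 10% of $135,450 = $13,545
Award plus costs: $135,450 + $13,545 = $148,995
Cap at $283,800: $148,995 is within the cap, no reduction.

$148,995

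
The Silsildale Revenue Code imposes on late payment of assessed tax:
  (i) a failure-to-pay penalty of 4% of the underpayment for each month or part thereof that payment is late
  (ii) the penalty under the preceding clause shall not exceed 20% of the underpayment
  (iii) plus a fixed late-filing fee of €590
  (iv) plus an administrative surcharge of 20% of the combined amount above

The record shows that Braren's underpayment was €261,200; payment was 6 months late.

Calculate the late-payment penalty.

€63,396

Accrued rate: 4% × 6 = 24%, capped at 20% → 20%
Failure-to-pay penalty: 20% of €261,200 = €52,240
Penalty before surcharge: €52,240 + €590 = €52,830
Administrative surcharge: 20% of €52,830 = €10,566
Total penalty: €52,830 + €10,566 = €63,396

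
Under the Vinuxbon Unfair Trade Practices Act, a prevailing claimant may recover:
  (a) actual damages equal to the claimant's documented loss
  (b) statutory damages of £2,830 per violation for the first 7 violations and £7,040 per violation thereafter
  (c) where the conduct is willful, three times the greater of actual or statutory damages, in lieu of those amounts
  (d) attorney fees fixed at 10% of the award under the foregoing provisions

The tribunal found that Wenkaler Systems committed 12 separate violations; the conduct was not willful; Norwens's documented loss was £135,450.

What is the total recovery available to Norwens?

£209,506

First 7 violations: 7 × £2,830 = £19,810
Remaining violations: (12 − 7) × £7,040 = £35,200
Statutory damages: £19,810 + £35,200 = £55,010
Conduct not willful: the in-lieu enhancement does not apply.
Actual plus statutory damages: £135,450 + £55,010 = £190,460
Attorney fees: 10% of £190,460 = £19,046
Total recovery: £190,460 + £19,046 = £209,506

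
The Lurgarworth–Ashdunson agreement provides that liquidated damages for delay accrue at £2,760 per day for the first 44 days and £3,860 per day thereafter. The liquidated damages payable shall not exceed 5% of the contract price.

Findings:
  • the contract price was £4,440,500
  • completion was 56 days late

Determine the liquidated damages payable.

£167,760

First 44 days: 44 × £2,760 = £121,440
Remaining days: (56 − 44) × £3,860 = £46,320
Accrued per-day damages: £121,440 + £46,320 = £167,760
Cap: 5% of £4,440,500 = £222,025
Cap at £222,025: £167,760 is within the cap, no reduction.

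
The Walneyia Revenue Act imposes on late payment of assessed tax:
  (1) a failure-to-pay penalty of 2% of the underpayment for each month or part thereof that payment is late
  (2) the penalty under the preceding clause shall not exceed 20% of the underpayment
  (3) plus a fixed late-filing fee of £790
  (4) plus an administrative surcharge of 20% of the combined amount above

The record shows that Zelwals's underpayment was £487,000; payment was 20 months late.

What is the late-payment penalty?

£117,828

Accrued rate: 2% × 20 = 40%, capped at 20% → 20%
Failure-to-pay penalty: 20% of £487,000 = £97,400
Penalty before surcharge: £97,400 + £790 = £98,190
Administrative surcharge: 20% of £98,190 = £19,638
Total penalty: £98,190 + £19,638 = £117,828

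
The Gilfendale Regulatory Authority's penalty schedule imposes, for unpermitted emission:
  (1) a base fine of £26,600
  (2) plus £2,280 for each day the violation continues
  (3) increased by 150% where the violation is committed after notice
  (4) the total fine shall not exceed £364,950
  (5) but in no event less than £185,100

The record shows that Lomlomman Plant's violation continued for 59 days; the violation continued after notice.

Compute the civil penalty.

Per-day component: 59 × £2,280 = £134,520
Base plus per-day: £26,600 + £134,520 = £161,120
Enhancement: 150% of £161,120 = £241,680
Enhanced fine: £161,120 + £241,680 = £402,800
Cap at £364,950: £402,800 exceeds the cap → £364,950
Minimum £185,100: £364,950 meets the minimum, no increase.

£364,950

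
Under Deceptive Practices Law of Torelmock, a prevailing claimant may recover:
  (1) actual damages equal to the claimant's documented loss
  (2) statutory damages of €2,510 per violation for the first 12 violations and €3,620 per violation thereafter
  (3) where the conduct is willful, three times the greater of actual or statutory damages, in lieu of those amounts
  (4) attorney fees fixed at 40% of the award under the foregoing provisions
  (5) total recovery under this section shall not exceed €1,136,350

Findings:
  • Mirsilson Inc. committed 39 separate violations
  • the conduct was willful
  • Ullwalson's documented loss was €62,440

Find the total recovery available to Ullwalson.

€537,012

First 12 violations: 12 × €2,510 = €30,120
Remaining violations: (39 − 12) × €3,620 = €97,740
Statutory damages: €30,120 + €97,740 = €127,860
Greater of actual damages (€62,440) or statutory damages (€127,860): €127,860
Trebled: 3 × €127,860 = €383,580
Attorney fees: 40% of €383,580 = €153,432
Total before cap: €383,580 + €153,432 = €537,012
Cap at €1,136,350: €537,012 is within the cap, no reduction.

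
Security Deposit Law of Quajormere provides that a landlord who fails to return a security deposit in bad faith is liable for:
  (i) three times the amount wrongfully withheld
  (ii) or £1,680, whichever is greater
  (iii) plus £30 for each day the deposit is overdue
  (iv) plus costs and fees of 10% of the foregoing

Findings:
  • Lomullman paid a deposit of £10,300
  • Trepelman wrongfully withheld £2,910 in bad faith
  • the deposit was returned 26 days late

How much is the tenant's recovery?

Trebled: 3 × £2,910 = £8,730
Minimum £1,680: £8,730 meets the minimum, no increase.
Late-return penalty: 26 × £30 = £780
Damages plus late penalty: £8,730 + £780 = £9,510
Costs and fees: 10% of £9,510 = £951
Total recovery: £9,510 + £951 = £10,461

Recovery: £10,461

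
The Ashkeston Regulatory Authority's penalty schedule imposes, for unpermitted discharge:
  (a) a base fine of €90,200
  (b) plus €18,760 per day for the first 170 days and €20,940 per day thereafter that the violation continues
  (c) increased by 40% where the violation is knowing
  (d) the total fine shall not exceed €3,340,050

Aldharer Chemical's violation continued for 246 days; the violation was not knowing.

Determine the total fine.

€3,340,050

First 170 days: 170 × €18,760 = €3,189,200
Remaining days: (246 − 170) × €20,940 = €1,591,440
Per-day component: €3,189,200 + €1,591,440 = €4,780,640
Base plus per-day: €90,200 + €4,780,640 = €4,870,840
The violation was not knowing: no 40% increase.
Cap at €3,340,050: €4,870,840 exceeds the cap → €3,340,050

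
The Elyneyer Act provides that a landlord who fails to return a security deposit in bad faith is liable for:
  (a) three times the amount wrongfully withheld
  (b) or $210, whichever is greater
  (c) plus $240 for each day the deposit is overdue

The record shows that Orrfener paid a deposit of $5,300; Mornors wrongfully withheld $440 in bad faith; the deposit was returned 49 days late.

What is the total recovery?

$13,080

Trebled: 3 × $440 = $1,320
Minimum $210: $1,320 meets the minimum, no increase.
Late-return penalty: 49 × $240 = $11,760
Damages plus late penalty: $1,320 + $11,760 = $13,080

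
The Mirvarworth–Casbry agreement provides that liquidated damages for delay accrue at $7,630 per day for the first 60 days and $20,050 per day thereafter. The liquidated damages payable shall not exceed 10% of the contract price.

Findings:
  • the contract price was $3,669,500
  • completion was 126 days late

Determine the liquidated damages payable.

$366,950

First 60 days: 60 × $7,630 = $457,800
Remaining days: (126 − 60) × $20,050 = $1,323,300
Accrued per-day damages: $457,800 + $1,323,300 = $1,781,100
Cap: 10% of $3,669,500 = $366,950
Cap at $366,950: $1,781,100 exceeds the cap → $366,950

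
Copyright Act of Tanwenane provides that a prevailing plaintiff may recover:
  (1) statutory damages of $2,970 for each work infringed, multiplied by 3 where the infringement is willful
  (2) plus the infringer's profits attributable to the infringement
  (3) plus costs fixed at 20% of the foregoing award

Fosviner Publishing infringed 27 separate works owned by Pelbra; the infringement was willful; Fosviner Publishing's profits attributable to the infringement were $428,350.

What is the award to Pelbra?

Statutory damages: 27 × $2,970 = $80,190
Trebled: 3 × $80,190 = $240,570
Combined award: $240,570 + $428,350 = $668,920
Costs: 20% of $668,920 = $133,784
Award plus costs: $668,920 + $133,784 = $802,704

$802,704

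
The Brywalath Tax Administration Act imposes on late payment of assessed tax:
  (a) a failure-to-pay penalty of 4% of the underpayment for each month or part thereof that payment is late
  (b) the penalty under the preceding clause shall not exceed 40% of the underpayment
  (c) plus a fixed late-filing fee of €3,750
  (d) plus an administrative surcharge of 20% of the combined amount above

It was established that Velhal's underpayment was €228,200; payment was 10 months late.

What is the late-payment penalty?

€114,036

Accrued rate: 4% × 10 = 40%, capped at 40% → 40%
Failure-to-pay penalty: 40% of €228,200 = €91,280
Penalty before surcharge: €91,280 + €3,750 = €95,030
Administrative surcharge: 20% of €95,030 = €19,006
Total penalty: €95,030 + €19,006 = €114,036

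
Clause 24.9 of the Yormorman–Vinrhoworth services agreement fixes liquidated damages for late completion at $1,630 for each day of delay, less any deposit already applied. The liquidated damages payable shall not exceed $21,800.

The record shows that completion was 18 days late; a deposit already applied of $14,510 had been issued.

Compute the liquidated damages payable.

Per-day damages: 18 × $1,630 = $29,340
Less deposit already applied: $29,340 − $14,510 = $14,830
Cap at $21,800: $14,830 is within the cap, no reduction.

Liquidated damages: $14,830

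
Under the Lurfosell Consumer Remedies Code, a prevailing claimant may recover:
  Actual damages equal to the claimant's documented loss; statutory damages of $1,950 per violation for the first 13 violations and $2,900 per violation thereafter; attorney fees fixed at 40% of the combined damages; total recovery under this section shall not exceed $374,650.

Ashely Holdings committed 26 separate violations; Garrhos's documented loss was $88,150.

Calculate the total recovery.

First 13 violations: 13 × $1,950 = $25,350
Remaining violations: (26 − 13) × $2,900 = $37,700
Statutory damages: $25,350 + $37,700 = $63,050
Combined damages: $88,150 + $63,050 = $151,200
Attorney fees: 40% of $151,200 = $60,480
Total before cap: $151,200 + $60,480 = $211,680
Cap at $374,650: $211,680 is within the cap, no reduction.

Total recovery: $211,680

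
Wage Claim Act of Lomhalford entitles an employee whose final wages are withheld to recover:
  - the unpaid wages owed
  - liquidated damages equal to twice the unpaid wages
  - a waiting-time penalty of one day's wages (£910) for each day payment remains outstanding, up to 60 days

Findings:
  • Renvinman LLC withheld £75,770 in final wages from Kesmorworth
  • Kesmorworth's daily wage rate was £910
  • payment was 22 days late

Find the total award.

Doubled: 2 × £75,770 = £151,540
Penalty days: min(22, 60) = 22
Waiting-time penalty: 22 × £910 = £20,020
Total award: £75,770 + £151,540 + £20,020 = £247,330

£247,330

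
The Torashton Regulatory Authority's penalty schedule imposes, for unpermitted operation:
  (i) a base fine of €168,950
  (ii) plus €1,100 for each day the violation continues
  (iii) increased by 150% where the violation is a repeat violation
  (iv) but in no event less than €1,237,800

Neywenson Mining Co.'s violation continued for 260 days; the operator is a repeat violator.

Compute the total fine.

Per-day component: 260 × €1,100 = €286,000
Base plus per-day: €168,950 + €286,000 = €454,950
Enhancement: 150% of €454,950 = €682,425
Enhanced fine: €454,950 + €682,425 = €1,137,375
Minimum €1,237,800: €1,137,375 is below the minimum → €1,237,800

€1,237,800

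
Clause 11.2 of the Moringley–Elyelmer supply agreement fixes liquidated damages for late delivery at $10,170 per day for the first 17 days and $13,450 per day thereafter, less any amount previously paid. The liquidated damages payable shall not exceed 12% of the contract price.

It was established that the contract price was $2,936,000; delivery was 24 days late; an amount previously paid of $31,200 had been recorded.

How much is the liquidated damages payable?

Liquidated damages: $235,840

First 17 days: 17 × $10,170 = $172,890
Remaining days: (24 − 17) × $13,450 = $94,150
Accrued per-day damages: $172,890 + $94,150 = $267,040
Less amount previously paid: $267,040 − $31,200 = $235,840
Cap: 12% of $2,936,000 = $352,320
Cap at $352,320: $235,840 is within the cap, no reduction.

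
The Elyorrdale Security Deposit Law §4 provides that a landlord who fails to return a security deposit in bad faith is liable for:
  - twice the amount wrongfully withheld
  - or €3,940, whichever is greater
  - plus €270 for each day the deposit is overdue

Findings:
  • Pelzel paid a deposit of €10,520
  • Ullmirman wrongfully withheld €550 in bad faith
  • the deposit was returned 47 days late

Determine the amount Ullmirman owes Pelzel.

€16,630

Doubled: 2 × €550 = €1,100
Minimum €3,940: €1,100 is below the minimum → €3,940
Late-return penalty: 47 × €270 = €12,690
Damages plus late penalty: €3,940 + €12,690 = €16,630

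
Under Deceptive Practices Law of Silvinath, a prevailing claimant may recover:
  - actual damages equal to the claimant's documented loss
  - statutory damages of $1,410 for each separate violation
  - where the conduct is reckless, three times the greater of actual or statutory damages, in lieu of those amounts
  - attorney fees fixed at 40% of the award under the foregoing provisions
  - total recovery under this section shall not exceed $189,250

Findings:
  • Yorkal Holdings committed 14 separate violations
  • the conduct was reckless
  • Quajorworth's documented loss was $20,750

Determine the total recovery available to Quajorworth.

$87,150

Statutory damages: 14 × $1,410 = $19,740
Greater of actual damages ($20,750) or statutory damages ($19,740): $20,750
Trebled: 3 × $20,750 = $62,250
Attorney fees: 40% of $62,250 = $24,900
Total before cap: $62,250 + $24,900 = $87,150
Cap at $189,250: $87,150 is within the cap, no reduction.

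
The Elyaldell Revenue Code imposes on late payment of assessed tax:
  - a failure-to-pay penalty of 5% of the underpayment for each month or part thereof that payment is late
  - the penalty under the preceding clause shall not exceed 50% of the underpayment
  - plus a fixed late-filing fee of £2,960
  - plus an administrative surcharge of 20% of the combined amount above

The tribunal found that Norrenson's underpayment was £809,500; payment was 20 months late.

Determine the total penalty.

Accrued rate: 5% × 20 = 100%, capped at 50% → 50%
Failure-to-pay penalty: 50% of £809,500 = £404,750
Penalty before surcharge: £404,750 + £2,960 = £407,710
Administrative surcharge: 20% of £407,710 = £81,542
Total penalty: £407,710 + £81,542 = £489,252

£489,252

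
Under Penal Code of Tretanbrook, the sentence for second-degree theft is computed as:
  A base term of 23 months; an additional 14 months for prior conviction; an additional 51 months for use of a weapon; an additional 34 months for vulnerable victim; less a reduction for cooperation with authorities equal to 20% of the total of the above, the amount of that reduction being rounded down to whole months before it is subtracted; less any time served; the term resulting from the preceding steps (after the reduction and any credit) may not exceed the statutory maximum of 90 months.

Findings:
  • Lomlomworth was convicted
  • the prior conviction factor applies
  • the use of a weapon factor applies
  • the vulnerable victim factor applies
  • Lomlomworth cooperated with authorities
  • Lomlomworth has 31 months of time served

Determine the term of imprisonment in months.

67 months

Prior conviction enhancement: +14 months
Use of a weapon enhancement: +51 months
Vulnerable victim enhancement: +34 months
Adjusted term: 23 months + 14 months + 51 months + 34 months = 122 months
Cooperation with authorities reduction: 20% of 122 months = 24 months (rounded down)
After reduction: 122 − 24 = 98 months
Less time served: 98 months − 31 months = 67 months
Cap at 90 months: 67 months is within the cap, no reduction.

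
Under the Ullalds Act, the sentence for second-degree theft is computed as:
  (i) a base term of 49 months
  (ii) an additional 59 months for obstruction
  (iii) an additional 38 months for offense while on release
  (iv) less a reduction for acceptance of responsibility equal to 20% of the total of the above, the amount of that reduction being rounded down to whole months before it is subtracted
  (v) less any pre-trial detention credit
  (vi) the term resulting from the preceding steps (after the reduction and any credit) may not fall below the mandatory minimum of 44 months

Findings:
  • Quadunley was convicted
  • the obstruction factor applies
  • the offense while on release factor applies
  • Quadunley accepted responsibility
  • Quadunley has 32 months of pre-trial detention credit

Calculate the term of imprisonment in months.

Obstruction enhancement: +59 months
Offense while on release enhancement: +38 months
Adjusted term: 49 months + 59 months + 38 months = 146 months
Acceptance of responsibility reduction: 20% of 146 months = 29 months (rounded down)
After reduction: 146 − 29 = 117 months
Less pre-trial detention credit: 117 months − 32 months = 85 months
Minimum 44 months: 85 months meets the minimum, no increase.

85 months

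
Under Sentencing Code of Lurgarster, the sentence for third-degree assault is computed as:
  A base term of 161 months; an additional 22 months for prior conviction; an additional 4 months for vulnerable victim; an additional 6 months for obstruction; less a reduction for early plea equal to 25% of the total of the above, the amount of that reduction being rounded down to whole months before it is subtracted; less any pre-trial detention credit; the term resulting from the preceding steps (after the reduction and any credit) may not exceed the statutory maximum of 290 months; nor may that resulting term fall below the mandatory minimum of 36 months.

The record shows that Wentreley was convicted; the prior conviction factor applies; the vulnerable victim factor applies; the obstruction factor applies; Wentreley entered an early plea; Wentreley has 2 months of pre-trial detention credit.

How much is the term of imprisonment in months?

Prior conviction enhancement: +22 months
Vulnerable victim enhancement: +4 months
Obstruction enhancement: +6 months
Adjusted term: 161 months + 22 months + 4 months + 6 months = 193 months
Early plea reduction: 25% of 193 months = 48 months (rounded down)
After reduction: 193 − 48 = 145 months
Less pre-trial detention credit: 145 months − 2 months = 143 months
Cap at 290 months: 143 months is within the cap, no reduction.
Minimum 36 months: 143 months meets the minimum, no increase.

143 months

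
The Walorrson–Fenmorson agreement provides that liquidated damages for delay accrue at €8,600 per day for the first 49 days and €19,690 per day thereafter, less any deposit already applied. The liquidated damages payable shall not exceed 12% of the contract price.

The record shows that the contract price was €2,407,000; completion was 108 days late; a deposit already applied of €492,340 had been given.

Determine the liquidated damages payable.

€288,840

First 49 days: 49 × €8,600 = €421,400
Remaining days: (108 − 49) × €19,690 = €1,161,710
Accrued per-day damages: €421,400 + €1,161,710 = €1,583,110
Less deposit already applied: €1,583,110 − €492,340 = €1,090,770
Cap: 12% of €2,407,000 = €288,840
Cap at €288,840: €1,090,770 exceeds the cap → €288,840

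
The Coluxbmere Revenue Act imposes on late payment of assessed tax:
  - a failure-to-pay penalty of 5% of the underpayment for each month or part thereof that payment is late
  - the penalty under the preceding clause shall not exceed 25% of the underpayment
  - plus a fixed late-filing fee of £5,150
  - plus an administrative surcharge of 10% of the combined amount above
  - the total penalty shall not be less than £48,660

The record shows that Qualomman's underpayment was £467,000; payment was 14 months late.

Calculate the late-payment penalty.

Accrued rate: 5% × 14 = 70%, capped at 25% → 25%
Failure-to-pay penalty: 25% of £467,000 = £116,750
Penalty before surcharge: £116,750 + £5,150 = £121,900
Administrative surcharge: 10% of £121,900 = £12,190
Total penalty: £121,900 + £12,190 = £134,090
Minimum £48,660: £134,090 meets the minimum, no increase.

Penalty: £134,090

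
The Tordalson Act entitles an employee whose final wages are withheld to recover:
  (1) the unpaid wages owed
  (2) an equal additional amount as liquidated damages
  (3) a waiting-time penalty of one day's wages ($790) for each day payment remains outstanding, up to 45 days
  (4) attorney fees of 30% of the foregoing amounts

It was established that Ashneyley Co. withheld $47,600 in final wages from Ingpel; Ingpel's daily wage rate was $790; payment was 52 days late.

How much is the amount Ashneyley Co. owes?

Liquidated damages (equal amount): $47,600
Penalty days: min(52, 45) = 45
Waiting-time penalty: 45 × $790 = $35,550
Subtotal: $47,600 + $47,600 + $35,550 = $130,750
Attorney fees: 30% of $130,750 = $39,225
Total award: $130,750 + $39,225 = $169,975

$169,975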